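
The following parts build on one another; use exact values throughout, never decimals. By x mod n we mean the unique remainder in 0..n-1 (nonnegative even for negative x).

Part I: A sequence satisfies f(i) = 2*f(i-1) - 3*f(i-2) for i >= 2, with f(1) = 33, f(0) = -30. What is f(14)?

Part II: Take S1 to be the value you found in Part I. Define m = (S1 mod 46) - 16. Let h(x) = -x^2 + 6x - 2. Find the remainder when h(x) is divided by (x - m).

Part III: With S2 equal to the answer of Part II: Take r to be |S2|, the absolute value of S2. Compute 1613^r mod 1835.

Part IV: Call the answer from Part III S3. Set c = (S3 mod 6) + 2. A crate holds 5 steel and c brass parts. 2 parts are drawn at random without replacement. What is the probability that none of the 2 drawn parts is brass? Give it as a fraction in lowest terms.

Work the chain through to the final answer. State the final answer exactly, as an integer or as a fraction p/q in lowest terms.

Part I: f(2) = 2*(33) - 3*(-30) = 156; iterating: f(2)=156, f(3)=213, f(4)=-42, f(5)=-723, f(6)=-1320, f(7)=-471, f(8)=3018, f(9)=7449, f(10)=5844, f(11)=-10659, f(12)=-38850, f(13)=-45723, f(14)=25104; answer 25104
Part II: S1 = 25104; m = 18; remainder = value at the root: -1*(18)^2 + 6*(18)^1 - 2 = (-324) + (108) + (-2) = -218; answer -218
Part III: S2 = -218; r = 218; squarings mod 1835: 1613^1=1613, 1613^2=1574, 1613^4=226, 1613^8=1531, 1613^16=666, 1613^32=1321, 1613^64=1791, 1613^128=101; 1613^218 = 1613^2 * 1613^8 * 1613^16 * 1613^64 * 1613^128 = 229 (mod 1835); answer 229
Part IV: S3 = 229; c = 3; total draws C(8,2) = 28; favorable C(5,2) = 10; P = 5/14; answer 5/14

5/14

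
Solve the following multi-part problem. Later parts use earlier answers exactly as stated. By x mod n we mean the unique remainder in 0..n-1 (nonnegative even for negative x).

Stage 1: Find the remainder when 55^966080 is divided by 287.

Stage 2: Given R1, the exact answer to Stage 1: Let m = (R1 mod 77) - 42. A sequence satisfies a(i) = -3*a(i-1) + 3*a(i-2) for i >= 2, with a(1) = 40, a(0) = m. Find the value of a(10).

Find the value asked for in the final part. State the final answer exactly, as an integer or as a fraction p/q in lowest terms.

-9699588

Stage 1: squarings mod 287: 55^1=55, 55^2=155, 55^4=204, 55^8=1, 55^16=1, 55^32=1, 55^64=1, 55^128=1, 55^256=1, 55^512=1, 55^1024=1, 55^2048=1, 55^4096=1, 55^8192=1, 55^16384=1, 55^32768=1, 55^65536=1, 55^131072=1, 55^262144=1, 55^524288=1; 55^966080 = 55^64 * 55^128 * 55^256 * 55^1024 * 55^2048 * 55^4096 * 55^8192 * 55^32768 * 55^131072 * 55^262144 * 55^524288 = 1 (mod 287); answer 1
Stage 2: R1 = 1; m = -41; a(2) = -3*(40) + 3*(-41) = -243; iterating: a(2)=-243, a(3)=849, a(4)=-3276, a(5)=12375, a(6)=-46953, a(7)=177984, a(8)=-674811, a(9)=2558385, a(10)=-9699588; answer -9699588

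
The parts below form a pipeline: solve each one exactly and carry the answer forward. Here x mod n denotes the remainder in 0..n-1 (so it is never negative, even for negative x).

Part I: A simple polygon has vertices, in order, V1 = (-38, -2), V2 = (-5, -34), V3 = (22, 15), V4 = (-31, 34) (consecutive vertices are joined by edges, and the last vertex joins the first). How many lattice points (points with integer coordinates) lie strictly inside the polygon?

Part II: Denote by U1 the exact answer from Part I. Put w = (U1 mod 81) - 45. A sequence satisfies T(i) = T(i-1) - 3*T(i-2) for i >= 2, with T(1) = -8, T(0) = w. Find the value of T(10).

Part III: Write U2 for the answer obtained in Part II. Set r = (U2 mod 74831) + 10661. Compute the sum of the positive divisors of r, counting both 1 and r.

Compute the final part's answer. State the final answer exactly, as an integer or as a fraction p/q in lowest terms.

Part I: cross terms: (-38*-34 - -5*-2)=1282, (-5*15 - 22*-34)=673, (22*34 - -31*15)=1213, (-31*-2 - -38*34)=1354; twice the area = |4522| = 4522; area = 2261; boundary points = 1 + 1 + 1 + 1 = 4; strictly interior points = area - boundary/2 + 1 = 2260; answer 2260
Part II: U1 = 2260; w = 28; T(2) = 1*(-8) - 3*(28) = -92; iterating: T(2)=-92, T(3)=-68, T(4)=208, T(5)=412, T(6)=-212, T(7)=-1448, T(8)=-812, T(9)=3532, T(10)=5968; answer 5968
Part III: U2 = 5968; r = 16629; 16629 = 3 * 23 * 241; sigma = (1 + 3) * (1 + 23) * (1 + 241) = 4 * 24 * 242 = 23232; answer 23232

23232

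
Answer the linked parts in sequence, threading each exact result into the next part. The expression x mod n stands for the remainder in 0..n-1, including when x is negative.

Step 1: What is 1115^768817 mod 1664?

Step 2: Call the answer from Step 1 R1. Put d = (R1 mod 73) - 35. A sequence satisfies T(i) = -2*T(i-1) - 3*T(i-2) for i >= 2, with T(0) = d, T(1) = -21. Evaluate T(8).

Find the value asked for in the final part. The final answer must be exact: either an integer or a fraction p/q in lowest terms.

Step 1: squarings mod 1664: 1115^1=1115, 1115^2=217, 1115^4=497, 1115^8=737, 1115^16=705, 1115^32=1153, 1115^64=1537, 1115^128=1153, 1115^256=1537, 1115^512=1153, 1115^1024=1537, 1115^2048=1153, 1115^4096=1537, 1115^8192=1153, 1115^16384=1537, 1115^32768=1153, 1115^65536=1537, 1115^131072=1153, 1115^262144=1537, 1115^524288=1153; 1115^768817 = 1115^1 * 1115^16 * 1115^32 * 1115^256 * 1115^512 * 1115^2048 * 1115^4096 * 1115^8192 * 1115^32768 * 1115^65536 * 1115^131072 * 1115^524288 = 283 (mod 1664); answer 283
Step 2: R1 = 283; d = 29; T(2) = -2*(-21) - 3*(29) = -45; iterating: T(2)=-45, T(3)=153, T(4)=-171, T(5)=-117, T(6)=747, T(7)=-1143, T(8)=45; answer 45

45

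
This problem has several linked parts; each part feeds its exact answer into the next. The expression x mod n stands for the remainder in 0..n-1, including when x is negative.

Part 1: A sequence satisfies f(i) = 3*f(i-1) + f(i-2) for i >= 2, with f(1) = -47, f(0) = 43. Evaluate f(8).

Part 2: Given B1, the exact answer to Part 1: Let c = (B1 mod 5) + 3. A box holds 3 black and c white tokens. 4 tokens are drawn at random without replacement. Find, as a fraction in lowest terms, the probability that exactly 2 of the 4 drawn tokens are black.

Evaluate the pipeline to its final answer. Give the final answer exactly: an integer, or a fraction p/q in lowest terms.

5/14

Part 1: f(2) = 3*(-47) + 1*(43) = -98; iterating: f(2)=-98, f(3)=-341, f(4)=-1121, f(5)=-3704, f(6)=-12233, f(7)=-40403, f(8)=-133442; answer -133442
Part 2: B1 = -133442; c = 6; total draws C(9,4) = 126; favorable C(3,2)*C(6,2) = 45; P = 5/14; answer 5/14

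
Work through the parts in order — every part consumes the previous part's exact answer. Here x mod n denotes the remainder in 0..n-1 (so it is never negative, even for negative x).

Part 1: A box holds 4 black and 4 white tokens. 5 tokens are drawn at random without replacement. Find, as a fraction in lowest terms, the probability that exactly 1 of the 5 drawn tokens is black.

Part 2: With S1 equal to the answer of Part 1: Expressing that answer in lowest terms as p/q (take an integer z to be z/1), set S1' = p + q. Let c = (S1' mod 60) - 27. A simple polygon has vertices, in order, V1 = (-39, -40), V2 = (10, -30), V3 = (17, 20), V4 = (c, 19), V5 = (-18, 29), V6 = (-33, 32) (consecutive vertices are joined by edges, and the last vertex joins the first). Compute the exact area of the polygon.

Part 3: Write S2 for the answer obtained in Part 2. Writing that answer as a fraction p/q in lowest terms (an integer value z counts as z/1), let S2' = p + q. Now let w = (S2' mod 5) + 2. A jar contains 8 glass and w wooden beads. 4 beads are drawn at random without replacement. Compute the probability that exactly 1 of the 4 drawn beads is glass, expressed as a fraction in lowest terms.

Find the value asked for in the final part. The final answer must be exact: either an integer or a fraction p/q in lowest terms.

Part 1: total draws C(8,5) = 56; favorable C(4,1)*C(4,4) = 4; P = 1/14; answer 1/14
Part 2: S1 = 1/14; threaded value p + q = 15; c = -12; cross terms: (-39*-30 - 10*-40)=1570, (10*20 - 17*-30)=710, (17*19 - -12*20)=563, (-12*29 - -18*19)=-6, (-18*32 - -33*29)=381, (-33*-40 - -39*32)=2568; twice the area = |5786| = 5786; area = 2893; answer 2893
Part 3: S2 = 2893; threaded value p + q = 2894; w = 6; total draws C(14,4) = 1001; favorable C(8,1)*C(6,3) = 160; P = 160/1001; answer 160/1001

160/1001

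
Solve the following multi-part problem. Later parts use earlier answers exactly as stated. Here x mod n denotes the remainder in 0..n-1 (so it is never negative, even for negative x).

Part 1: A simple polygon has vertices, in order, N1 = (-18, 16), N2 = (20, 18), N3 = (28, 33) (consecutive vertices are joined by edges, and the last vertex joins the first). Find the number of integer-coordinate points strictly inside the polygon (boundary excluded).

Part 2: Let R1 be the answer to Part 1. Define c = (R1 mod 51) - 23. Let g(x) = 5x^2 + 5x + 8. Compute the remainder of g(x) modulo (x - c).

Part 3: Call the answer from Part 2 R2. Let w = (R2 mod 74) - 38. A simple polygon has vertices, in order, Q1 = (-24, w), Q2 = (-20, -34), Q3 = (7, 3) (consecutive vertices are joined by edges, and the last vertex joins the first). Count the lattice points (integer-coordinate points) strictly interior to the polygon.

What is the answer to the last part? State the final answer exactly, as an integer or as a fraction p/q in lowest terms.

Part 1: cross terms: (-18*18 - 20*16)=-644, (20*33 - 28*18)=156, (28*16 - -18*33)=1042; twice the area = |554| = 554; area = 277; boundary points = 2 + 1 + 1 = 4; strictly interior points = area - boundary/2 + 1 = 276; answer 276
Part 2: R1 = 276; c = -2; remainder = value at the root: 5*(-2)^2 + 5*(-2)^1 + 8 = (20) + (-10) + (8) = 18; answer 18
Part 3: R2 = 18; w = -20; cross terms: (-24*-34 - -20*-20)=416, (-20*3 - 7*-34)=178, (7*-20 - -24*3)=-68; twice the area = |526| = 526; area = 263; boundary points = 2 + 1 + 1 = 4; strictly interior points = area - boundary/2 + 1 = 262; answer 262

262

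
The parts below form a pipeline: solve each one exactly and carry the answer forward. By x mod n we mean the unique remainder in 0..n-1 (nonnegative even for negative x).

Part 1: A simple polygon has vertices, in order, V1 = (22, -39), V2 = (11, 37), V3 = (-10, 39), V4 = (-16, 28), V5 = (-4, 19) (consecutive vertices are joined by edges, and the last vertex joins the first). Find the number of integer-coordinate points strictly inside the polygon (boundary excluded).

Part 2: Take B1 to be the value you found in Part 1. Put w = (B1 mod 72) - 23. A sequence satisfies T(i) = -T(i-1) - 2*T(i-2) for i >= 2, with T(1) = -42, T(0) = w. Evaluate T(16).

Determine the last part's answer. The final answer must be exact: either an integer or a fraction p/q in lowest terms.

Part 1: cross terms: (22*37 - 11*-39)=1243, (11*39 - -10*37)=799, (-10*28 - -16*39)=344, (-16*19 - -4*28)=-192, (-4*-39 - 22*19)=-262; twice the area = |1932| = 1932; area = 966; boundary points = 1 + 1 + 1 + 3 + 2 = 8; strictly interior points = area - boundary/2 + 1 = 963; answer 963
Part 2: B1 = 963; w = 4; T(2) = -1*(-42) - 2*(4) = 34; iterating: T(2)=34, T(3)=50, T(4)=-118, T(5)=18, T(6)=218, T(7)=-254, T(8)=-182, T(9)=690, T(10)=-326, T(11)=-1054, T(12)=1706, T(13)=402, T(14)=-3814, T(15)=3010, T(16)=4618; answer 4618

4618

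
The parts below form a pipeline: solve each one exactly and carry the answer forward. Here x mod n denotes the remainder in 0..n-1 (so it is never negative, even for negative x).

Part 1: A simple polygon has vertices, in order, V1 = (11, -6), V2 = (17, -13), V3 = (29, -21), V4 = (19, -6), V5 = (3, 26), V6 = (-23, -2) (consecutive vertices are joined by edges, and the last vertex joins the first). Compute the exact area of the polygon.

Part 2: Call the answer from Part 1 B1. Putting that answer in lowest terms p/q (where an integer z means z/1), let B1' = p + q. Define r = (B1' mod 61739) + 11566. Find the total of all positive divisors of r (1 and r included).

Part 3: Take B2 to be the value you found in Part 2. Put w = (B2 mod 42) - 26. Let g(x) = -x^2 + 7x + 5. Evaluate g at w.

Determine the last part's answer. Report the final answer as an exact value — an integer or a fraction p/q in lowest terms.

Part 1: cross terms: (11*-13 - 17*-6)=-41, (17*-21 - 29*-13)=20, (29*-6 - 19*-21)=225, (19*26 - 3*-6)=512, (3*-2 - -23*26)=592, (-23*-6 - 11*-2)=160; twice the area = |1468| = 1468; area = 734; answer 734
Part 2: B1 = 734; threaded value p + q = 735; r = 12301; 12301 is prime, so its only divisors are 1 and 12301; sigma = 1 + 12301 = 12302; answer 12302
Part 3: B2 = 12302; w = 12; -1*(12)^2 + 7*(12)^1 + 5 = (-144) + (84) + (5) = -55; answer -55

-55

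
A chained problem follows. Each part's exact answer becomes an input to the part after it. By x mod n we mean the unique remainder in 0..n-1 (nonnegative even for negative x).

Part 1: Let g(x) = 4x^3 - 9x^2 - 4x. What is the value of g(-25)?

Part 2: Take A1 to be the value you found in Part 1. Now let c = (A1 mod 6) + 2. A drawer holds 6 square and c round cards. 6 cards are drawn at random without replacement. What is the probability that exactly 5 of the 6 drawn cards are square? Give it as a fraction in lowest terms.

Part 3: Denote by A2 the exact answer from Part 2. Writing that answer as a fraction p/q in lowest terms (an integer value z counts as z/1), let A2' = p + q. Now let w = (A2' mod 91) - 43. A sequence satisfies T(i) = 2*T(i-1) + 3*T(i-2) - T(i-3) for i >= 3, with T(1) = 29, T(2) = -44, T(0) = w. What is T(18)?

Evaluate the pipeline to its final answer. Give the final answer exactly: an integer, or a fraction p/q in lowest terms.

Part 1: 4*(-25)^3 - 9*(-25)^2 - 4*(-25)^1 = (-62500) + (-5625) + (100) = -68025; answer -68025
Part 2: A1 = -68025; c = 5; total draws C(11,6) = 462; favorable C(6,5)*C(5,1) = 30; P = 5/77; answer 5/77
Part 3: A2 = 5/77; threaded value p + q = 82; w = 39; T(3) = 2*(-44) + 3*(29) - 1*(39) = -40; iterating: T(3)=-40, T(4)=-241, T(5)=-558, T(6)=-1799, T(7)=-5031, T(8)=-14901, T(9)=-43096, T(10)=-125864, T(11)=-366115, T(12)=-1066726, T(13)=-3105933, T(14)=-9045929, T(15)=-26342931, T(16)=-76717716, T(17)=-223418296, T(18)=-650646809; answer -650646809

-650646809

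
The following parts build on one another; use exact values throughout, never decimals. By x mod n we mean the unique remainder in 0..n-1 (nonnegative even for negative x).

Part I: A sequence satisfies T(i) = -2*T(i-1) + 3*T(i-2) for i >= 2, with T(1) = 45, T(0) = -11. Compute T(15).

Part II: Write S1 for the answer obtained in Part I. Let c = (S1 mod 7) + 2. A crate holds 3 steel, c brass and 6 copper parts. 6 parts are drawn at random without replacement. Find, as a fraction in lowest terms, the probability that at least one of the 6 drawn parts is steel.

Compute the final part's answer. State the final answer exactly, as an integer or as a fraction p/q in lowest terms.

11/13

Part I: T(2) = -2*(45) + 3*(-11) = -123; iterating: T(2)=-123, T(3)=381, T(4)=-1131, T(5)=3405, T(6)=-10203, T(7)=30621, T(8)=-91851, T(9)=275565, T(10)=-826683, T(11)=2480061, T(12)=-7440171, T(13)=22320525, T(14)=-66961563, T(15)=200884701; answer 200884701
Part II: S1 = 200884701; c = 5; total draws C(14,6) = 3003; complement C(11,6) = 462; favorable 3003 - 462 = 2541; P = 11/13; answer 11/13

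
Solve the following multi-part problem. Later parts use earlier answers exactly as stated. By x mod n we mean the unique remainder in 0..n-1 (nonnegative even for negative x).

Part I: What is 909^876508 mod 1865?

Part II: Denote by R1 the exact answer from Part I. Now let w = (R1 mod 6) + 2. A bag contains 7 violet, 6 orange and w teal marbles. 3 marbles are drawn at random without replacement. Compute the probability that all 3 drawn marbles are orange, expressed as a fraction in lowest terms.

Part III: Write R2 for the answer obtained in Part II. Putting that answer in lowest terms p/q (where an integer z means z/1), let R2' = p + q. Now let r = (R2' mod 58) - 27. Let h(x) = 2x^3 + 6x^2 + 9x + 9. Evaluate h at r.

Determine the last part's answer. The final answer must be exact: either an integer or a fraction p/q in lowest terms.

-35226

Part I: squarings mod 1865: 909^1=909, 909^2=86, 909^4=1801, 909^8=366, 909^16=1541, 909^32=536, 909^64=86, 909^128=1801, 909^256=366, 909^512=1541, 909^1024=536, 909^2048=86, 909^4096=1801, 909^8192=366, 909^16384=1541, 909^32768=536, 909^65536=86, 909^131072=1801, 909^262144=366, 909^524288=1541; 909^876508 = 909^4 * 909^8 * 909^16 * 909^64 * 909^128 * 909^256 * 909^512 * 909^1024 * 909^2048 * 909^4096 * 909^16384 * 909^65536 * 909^262144 * 909^524288 = 1601 (mod 1865); answer 1601
Part II: R1 = 1601; w = 7; total draws C(20,3) = 1140; favorable C(6,3) = 20; P = 1/57; answer 1/57
Part III: R2 = 1/57; threaded value p + q = 58; r = -27; 2*(-27)^3 + 6*(-27)^2 + 9*(-27)^1 + 9 = (-39366) + (4374) + (-243) + (9) = -35226; answer -35226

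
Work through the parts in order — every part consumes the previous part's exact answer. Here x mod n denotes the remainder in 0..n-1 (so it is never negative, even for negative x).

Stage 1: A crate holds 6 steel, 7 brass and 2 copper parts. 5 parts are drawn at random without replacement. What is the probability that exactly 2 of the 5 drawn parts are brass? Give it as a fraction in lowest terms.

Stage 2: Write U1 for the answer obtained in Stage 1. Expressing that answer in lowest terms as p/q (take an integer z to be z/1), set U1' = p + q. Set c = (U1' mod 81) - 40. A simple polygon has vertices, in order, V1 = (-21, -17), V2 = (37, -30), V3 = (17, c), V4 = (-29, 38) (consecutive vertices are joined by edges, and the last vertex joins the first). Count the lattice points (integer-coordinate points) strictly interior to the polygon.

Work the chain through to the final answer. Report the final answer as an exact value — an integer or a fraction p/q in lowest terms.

1753

Stage 1: total draws C(15,5) = 3003; favorable C(7,2)*C(8,3) = 1176; P = 56/143; answer 56/143
Stage 2: U1 = 56/143; threaded value p + q = 199; c = -3; cross terms: (-21*-30 - 37*-17)=1259, (37*-3 - 17*-30)=399, (17*38 - -29*-3)=559, (-29*-17 - -21*38)=1291; twice the area = |3508| = 3508; area = 1754; boundary points = 1 + 1 + 1 + 1 = 4; strictly interior points = area - boundary/2 + 1 = 1753; answer 1753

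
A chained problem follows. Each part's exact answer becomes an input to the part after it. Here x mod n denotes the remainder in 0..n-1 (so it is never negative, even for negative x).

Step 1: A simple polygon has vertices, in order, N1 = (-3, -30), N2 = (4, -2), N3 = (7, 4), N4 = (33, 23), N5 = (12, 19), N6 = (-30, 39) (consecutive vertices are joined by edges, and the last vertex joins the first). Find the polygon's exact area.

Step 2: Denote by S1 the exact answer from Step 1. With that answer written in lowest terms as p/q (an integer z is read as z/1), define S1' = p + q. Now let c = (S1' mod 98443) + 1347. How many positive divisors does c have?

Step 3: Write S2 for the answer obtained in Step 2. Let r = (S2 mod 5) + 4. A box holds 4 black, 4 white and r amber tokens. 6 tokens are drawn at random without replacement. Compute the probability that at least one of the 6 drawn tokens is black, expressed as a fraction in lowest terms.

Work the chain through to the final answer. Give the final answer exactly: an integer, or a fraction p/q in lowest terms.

133/143

Step 1: cross terms: (-3*-2 - 4*-30)=126, (4*4 - 7*-2)=30, (7*23 - 33*4)=29, (33*19 - 12*23)=351, (12*39 - -30*19)=1038, (-30*-30 - -3*39)=1017; twice the area = |2591| = 2591; area = 2591/2; answer 2591/2
Step 2: S1 = 2591/2; threaded value p + q = 2593; c = 3940; 3940 = 2^2 * 5 * 197; number of divisors = (2+1) * (1+1) * (1+1) = 12; answer 12
Step 3: S2 = 12; r = 6; total draws C(14,6) = 3003; complement C(10,6) = 210; favorable 3003 - 210 = 2793; P = 133/143; answer 133/143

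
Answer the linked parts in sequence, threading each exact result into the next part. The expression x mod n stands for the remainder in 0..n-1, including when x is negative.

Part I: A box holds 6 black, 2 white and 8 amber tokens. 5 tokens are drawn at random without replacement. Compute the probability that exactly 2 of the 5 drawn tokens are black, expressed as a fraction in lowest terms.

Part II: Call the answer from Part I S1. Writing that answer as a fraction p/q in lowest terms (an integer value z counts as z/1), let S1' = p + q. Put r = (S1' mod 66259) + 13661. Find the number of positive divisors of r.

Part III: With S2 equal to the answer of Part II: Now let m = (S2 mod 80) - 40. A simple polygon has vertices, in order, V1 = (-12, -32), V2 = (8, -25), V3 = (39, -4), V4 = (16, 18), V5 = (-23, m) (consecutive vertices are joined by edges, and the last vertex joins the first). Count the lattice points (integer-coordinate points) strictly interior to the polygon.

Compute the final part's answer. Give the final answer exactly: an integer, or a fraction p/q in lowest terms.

1201

Part I: total draws C(16,5) = 4368; favorable C(6,2)*C(10,3) = 1800; P = 75/182; answer 75/182
Part II: S1 = 75/182; threaded value p + q = 257; r = 13918; 13918 = 2 * 6959; number of divisors = (1+1) * (1+1) = 4; answer 4
Part III: S2 = 4; m = -36; cross terms: (-12*-25 - 8*-32)=556, (8*-4 - 39*-25)=943, (39*18 - 16*-4)=766, (16*-36 - -23*18)=-162, (-23*-32 - -12*-36)=304; twice the area = |2407| = 2407; area = 2407/2; boundary points = 1 + 1 + 1 + 3 + 1 = 7; strictly interior points = area - boundary/2 + 1 = 1201; answer 1201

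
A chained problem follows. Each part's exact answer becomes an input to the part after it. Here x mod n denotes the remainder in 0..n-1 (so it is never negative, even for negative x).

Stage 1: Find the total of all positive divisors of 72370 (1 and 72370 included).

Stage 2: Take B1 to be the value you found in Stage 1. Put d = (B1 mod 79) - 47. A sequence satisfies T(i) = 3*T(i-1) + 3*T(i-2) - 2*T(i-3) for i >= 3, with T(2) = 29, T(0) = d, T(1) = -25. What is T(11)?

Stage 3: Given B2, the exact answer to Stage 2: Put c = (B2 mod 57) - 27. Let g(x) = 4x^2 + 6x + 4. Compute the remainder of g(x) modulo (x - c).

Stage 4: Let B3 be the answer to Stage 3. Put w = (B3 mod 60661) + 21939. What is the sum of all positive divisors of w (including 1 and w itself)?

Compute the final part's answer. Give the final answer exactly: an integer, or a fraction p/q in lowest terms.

25326

Stage 1: 72370 = 2 * 5 * 7237; sigma = (1 + 2) * (1 + 5) * (1 + 7237) = 3 * 6 * 7238 = 130284; answer 130284
Stage 2: B1 = 130284; d = -34; T(3) = 3*(29) + 3*(-25) - 2*(-34) = 80; iterating: T(3)=80, T(4)=377, T(5)=1313, T(6)=4910, T(7)=17915, T(8)=65849, T(9)=241472, T(10)=886133, T(11)=3251117; answer 3251117
Stage 3: B2 = 3251117; c = -19; remainder = value at the root: 4*(-19)^2 + 6*(-19)^1 + 4 = (1444) + (-114) + (4) = 1334; answer 1334
Stage 4: B3 = 1334; w = 23273; 23273 = 17 * 37^2; sigma = (1 + 17) * (1 + 37 + 1369) = 18 * 1407 = 25326; answer 25326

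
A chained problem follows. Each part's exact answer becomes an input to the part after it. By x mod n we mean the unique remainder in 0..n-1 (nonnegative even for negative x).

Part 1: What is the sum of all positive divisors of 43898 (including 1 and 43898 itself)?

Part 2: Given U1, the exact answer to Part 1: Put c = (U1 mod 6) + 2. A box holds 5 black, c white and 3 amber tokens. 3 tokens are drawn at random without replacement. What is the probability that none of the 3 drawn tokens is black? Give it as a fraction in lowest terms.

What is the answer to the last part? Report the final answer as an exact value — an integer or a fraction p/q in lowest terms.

Part 1: 43898 = 2 * 47 * 467; sigma = (1 + 2) * (1 + 47) * (1 + 467) = 3 * 48 * 468 = 67392; answer 67392
Part 2: U1 = 67392; c = 2; total draws C(10,3) = 120; favorable C(5,3) = 10; P = 1/12; answer 1/12

1/12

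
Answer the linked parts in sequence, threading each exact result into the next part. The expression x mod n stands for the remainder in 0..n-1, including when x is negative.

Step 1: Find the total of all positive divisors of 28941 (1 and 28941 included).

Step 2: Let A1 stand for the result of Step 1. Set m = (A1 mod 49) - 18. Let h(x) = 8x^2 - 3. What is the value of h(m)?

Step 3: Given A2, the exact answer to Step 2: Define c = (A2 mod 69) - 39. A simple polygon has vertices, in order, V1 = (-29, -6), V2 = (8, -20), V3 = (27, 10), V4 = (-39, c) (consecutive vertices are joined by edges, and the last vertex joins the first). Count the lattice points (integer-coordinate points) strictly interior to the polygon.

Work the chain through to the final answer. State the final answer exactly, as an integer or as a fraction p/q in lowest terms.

1158

Step 1: 28941 = 3 * 11 * 877; sigma = (1 + 3) * (1 + 11) * (1 + 877) = 4 * 12 * 878 = 42144; answer 42144
Step 2: A1 = 42144; m = -14; 8*(-14)^2 - 3 = (1568) + (-3) = 1565; answer 1565
Step 3: A2 = 1565; c = 8; cross terms: (-29*-20 - 8*-6)=628, (8*10 - 27*-20)=620, (27*8 - -39*10)=606, (-39*-6 - -29*8)=466; twice the area = |2320| = 2320; area = 1160; boundary points = 1 + 1 + 2 + 2 = 6; strictly interior points = area - boundary/2 + 1 = 1158; answer 1158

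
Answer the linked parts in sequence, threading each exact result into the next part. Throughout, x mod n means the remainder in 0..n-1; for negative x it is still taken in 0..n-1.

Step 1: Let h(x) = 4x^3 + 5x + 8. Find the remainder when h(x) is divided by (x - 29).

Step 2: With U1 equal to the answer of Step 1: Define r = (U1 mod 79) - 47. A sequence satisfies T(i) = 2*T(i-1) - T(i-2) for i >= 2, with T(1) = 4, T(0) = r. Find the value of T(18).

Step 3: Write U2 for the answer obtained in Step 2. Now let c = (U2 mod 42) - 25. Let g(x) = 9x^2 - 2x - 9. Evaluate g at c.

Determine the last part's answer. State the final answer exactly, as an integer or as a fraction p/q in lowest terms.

446

Step 1: remainder = value at the root: 4*(29)^3 + 5*(29)^1 + 8 = (97556) + (145) + (8) = 97709; answer 97709
Step 2: U1 = 97709; r = 18; T(2) = 2*(4) - 1*(18) = -10; iterating: T(2)=-10, T(3)=-24, T(4)=-38, T(5)=-52, T(6)=-66, T(7)=-80, T(8)=-94, T(9)=-108, T(10)=-122, T(11)=-136, T(12)=-150, T(13)=-164, T(14)=-178, T(15)=-192, T(16)=-206, T(17)=-220, T(18)=-234; answer -234
Step 3: U2 = -234; c = -7; 9*(-7)^2 - 2*(-7)^1 - 9 = (441) + (14) + (-9) = 446; answer 446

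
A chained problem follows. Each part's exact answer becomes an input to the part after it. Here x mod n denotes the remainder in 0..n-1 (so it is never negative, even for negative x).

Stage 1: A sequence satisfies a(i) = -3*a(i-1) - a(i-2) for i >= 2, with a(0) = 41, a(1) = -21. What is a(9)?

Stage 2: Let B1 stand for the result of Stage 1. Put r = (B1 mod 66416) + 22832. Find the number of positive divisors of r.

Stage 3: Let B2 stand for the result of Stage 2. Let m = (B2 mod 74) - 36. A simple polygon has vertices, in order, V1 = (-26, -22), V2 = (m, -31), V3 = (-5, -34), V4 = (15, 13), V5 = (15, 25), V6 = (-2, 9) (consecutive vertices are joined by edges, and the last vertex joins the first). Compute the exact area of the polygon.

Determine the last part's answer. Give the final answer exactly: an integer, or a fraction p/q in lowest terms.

Stage 1: a(2) = -3*(-21) - 1*(41) = 22; iterating: a(2)=22, a(3)=-45, a(4)=113, a(5)=-294, a(6)=769, a(7)=-2013, a(8)=5270, a(9)=-13797; answer -13797
Stage 2: B1 = -13797; r = 75451; 75451 = 197 * 383; number of divisors = (1+1) * (1+1) = 4; answer 4
Stage 3: B2 = 4; m = -32; cross terms: (-26*-31 - -32*-22)=102, (-32*-34 - -5*-31)=933, (-5*13 - 15*-34)=445, (15*25 - 15*13)=180, (15*9 - -2*25)=185, (-2*-22 - -26*9)=278; twice the area = |2123| = 2123; area = 2123/2; answer 2123/2

2123/2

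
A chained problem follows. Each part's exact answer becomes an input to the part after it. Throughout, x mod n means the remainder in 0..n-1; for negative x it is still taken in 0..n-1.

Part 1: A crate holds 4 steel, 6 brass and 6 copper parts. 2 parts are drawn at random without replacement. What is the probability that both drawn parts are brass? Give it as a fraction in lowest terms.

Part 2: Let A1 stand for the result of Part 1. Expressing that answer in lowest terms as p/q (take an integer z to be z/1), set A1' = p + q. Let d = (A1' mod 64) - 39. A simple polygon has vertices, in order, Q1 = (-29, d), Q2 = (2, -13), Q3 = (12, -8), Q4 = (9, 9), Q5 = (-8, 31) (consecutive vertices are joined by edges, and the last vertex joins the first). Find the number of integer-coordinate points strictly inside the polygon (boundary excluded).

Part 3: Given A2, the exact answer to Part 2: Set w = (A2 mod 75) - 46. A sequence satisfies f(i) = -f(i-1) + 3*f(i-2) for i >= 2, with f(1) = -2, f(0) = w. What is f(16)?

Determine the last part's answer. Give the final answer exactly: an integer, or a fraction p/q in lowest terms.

5769518

Part 1: total draws C(16,2) = 120; favorable C(6,2) = 15; P = 1/8; answer 1/8
Part 2: A1 = 1/8; threaded value p + q = 9; d = -30; cross terms: (-29*-13 - 2*-30)=437, (2*-8 - 12*-13)=140, (12*9 - 9*-8)=180, (9*31 - -8*9)=351, (-8*-30 - -29*31)=1139; twice the area = |2247| = 2247; area = 2247/2; boundary points = 1 + 5 + 1 + 1 + 1 = 9; strictly interior points = area - boundary/2 + 1 = 1120; answer 1120
Part 3: A2 = 1120; w = 24; f(2) = -1*(-2) + 3*(24) = 74; iterating: f(2)=74, f(3)=-80, f(4)=302, f(5)=-542, f(6)=1448, f(7)=-3074, f(8)=7418, f(9)=-16640, f(10)=38894, f(11)=-88814, f(12)=205496, f(13)=-471938, f(14)=1088426, f(15)=-2504240, f(16)=5769518; answer 5769518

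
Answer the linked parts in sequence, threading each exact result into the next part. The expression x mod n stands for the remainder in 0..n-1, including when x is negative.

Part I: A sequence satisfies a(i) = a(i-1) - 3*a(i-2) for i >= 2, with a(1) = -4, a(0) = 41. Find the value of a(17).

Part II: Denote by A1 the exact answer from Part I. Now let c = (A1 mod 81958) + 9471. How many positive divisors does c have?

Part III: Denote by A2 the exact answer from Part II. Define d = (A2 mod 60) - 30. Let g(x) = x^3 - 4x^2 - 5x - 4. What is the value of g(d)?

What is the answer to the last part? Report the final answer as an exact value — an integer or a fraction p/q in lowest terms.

-7042

Part I: a(2) = 1*(-4) - 3*(41) = -127; iterating: a(2)=-127, a(3)=-115, a(4)=266, a(5)=611, a(6)=-187, a(7)=-2020, a(8)=-1459, a(9)=4601, a(10)=8978, a(11)=-4825, a(12)=-31759, a(13)=-17284, a(14)=77993, a(15)=129845, a(16)=-104134, a(17)=-493669; answer -493669
Part II: A1 = -493669; c = 89508; 89508 = 2^2 * 3 * 7459; number of divisors = (2+1) * (1+1) * (1+1) = 12; answer 12
Part III: A2 = 12; d = -18; 1*(-18)^3 - 4*(-18)^2 - 5*(-18)^1 - 4 = (-5832) + (-1296) + (90) + (-4) = -7042; answer -7042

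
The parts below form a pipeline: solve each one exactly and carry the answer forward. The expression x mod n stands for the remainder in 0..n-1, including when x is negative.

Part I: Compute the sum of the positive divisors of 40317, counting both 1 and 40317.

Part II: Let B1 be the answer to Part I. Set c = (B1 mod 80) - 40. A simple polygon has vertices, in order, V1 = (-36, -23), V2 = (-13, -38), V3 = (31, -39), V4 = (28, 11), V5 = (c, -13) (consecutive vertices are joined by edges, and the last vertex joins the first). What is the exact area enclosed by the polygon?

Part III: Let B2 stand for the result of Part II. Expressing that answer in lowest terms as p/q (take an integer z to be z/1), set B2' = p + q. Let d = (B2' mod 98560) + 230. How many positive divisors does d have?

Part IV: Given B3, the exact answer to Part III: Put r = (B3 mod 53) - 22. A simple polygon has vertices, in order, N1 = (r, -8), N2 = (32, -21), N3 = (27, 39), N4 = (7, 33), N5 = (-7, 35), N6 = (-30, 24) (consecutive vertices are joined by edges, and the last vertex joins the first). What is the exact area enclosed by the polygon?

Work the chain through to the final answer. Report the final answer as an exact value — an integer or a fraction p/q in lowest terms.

Part I: 40317 = 3 * 89 * 151; sigma = (1 + 3) * (1 + 89) * (1 + 151) = 4 * 90 * 152 = 54720; answer 54720
Part II: B1 = 54720; c = -40; cross terms: (-36*-38 - -13*-23)=1069, (-13*-39 - 31*-38)=1685, (31*11 - 28*-39)=1433, (28*-13 - -40*11)=76, (-40*-23 - -36*-13)=452; twice the area = |4715| = 4715; area = 4715/2; answer 4715/2
Part III: B2 = 4715/2; threaded value p + q = 4717; d = 4947; 4947 = 3 * 17 * 97; number of divisors = (1+1) * (1+1) * (1+1) = 8; answer 8
Part IV: B3 = 8; r = -14; cross terms: (-14*-21 - 32*-8)=550, (32*39 - 27*-21)=1815, (27*33 - 7*39)=618, (7*35 - -7*33)=476, (-7*24 - -30*35)=882, (-30*-8 - -14*24)=576; twice the area = |4917| = 4917; area = 4917/2; answer 4917/2

4917/2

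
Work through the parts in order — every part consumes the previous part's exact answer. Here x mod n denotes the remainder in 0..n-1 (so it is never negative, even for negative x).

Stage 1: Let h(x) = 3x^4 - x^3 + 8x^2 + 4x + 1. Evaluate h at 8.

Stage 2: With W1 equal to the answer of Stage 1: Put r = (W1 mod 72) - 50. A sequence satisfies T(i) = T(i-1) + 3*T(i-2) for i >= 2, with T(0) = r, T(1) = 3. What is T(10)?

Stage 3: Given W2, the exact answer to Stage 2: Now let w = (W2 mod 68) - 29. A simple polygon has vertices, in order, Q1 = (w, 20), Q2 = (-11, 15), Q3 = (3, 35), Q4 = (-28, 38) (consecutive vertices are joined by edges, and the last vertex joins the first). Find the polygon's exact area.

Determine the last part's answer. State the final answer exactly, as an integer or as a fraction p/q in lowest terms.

300

Stage 1: 3*(8)^4 - 1*(8)^3 + 8*(8)^2 + 4*(8)^1 + 1 = (12288) + (-512) + (512) + (32) + (1) = 12321; answer 12321
Stage 2: W1 = 12321; r = -41; T(2) = 1*(3) + 3*(-41) = -120; iterating: T(2)=-120, T(3)=-111, T(4)=-471, T(5)=-804, T(6)=-2217, T(7)=-4629, T(8)=-11280, T(9)=-25167, T(10)=-59007; answer -59007
Stage 3: W2 = -59007; w = -12; cross terms: (-12*15 - -11*20)=40, (-11*35 - 3*15)=-430, (3*38 - -28*35)=1094, (-28*20 - -12*38)=-104; twice the area = |600| = 600; area = 300; answer 300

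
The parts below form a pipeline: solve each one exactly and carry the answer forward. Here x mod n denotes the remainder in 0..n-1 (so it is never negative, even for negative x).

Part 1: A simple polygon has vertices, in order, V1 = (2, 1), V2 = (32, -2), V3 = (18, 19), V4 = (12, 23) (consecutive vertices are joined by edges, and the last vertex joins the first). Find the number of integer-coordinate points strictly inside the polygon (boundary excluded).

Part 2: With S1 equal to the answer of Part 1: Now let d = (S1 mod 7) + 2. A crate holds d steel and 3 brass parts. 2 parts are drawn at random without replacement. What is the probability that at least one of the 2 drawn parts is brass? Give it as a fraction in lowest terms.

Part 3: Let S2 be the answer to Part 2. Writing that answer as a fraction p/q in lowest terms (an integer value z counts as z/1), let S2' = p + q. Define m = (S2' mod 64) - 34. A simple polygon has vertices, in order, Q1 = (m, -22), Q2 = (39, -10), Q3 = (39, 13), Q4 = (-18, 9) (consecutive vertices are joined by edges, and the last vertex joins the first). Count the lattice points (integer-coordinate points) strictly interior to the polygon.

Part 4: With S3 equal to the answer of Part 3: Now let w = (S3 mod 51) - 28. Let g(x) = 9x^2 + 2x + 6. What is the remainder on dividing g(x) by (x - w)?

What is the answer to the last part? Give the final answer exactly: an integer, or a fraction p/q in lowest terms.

158

Part 1: cross terms: (2*-2 - 32*1)=-36, (32*19 - 18*-2)=644, (18*23 - 12*19)=186, (12*1 - 2*23)=-34; twice the area = |760| = 760; area = 380; boundary points = 3 + 7 + 2 + 2 = 14; strictly interior points = area - boundary/2 + 1 = 374; answer 374
Part 2: S1 = 374; d = 5; total draws C(8,2) = 28; complement C(5,2) = 10; favorable 28 - 10 = 18; P = 9/14; answer 9/14
Part 3: S2 = 9/14; threaded value p + q = 23; m = -11; cross terms: (-11*-10 - 39*-22)=968, (39*13 - 39*-10)=897, (39*9 - -18*13)=585, (-18*-22 - -11*9)=495; twice the area = |2945| = 2945; area = 2945/2; boundary points = 2 + 23 + 1 + 1 = 27; strictly interior points = area - boundary/2 + 1 = 1460; answer 1460
Part 4: S3 = 1460; w = 4; remainder = value at the root: 9*(4)^2 + 2*(4)^1 + 6 = (144) + (8) + (6) = 158; answer 158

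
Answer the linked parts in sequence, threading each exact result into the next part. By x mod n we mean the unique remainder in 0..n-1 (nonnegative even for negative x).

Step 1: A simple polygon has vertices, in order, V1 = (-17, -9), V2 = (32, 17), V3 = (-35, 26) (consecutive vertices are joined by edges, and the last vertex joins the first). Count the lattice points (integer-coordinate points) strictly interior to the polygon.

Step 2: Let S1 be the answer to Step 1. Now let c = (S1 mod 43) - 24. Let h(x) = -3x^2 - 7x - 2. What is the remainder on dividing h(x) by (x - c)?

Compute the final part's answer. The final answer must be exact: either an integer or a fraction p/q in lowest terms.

-138

Step 1: cross terms: (-17*17 - 32*-9)=-1, (32*26 - -35*17)=1427, (-35*-9 - -17*26)=757; twice the area = |2183| = 2183; area = 2183/2; boundary points = 1 + 1 + 1 = 3; strictly interior points = area - boundary/2 + 1 = 1091; answer 1091
Step 2: S1 = 1091; c = -8; remainder = value at the root: -3*(-8)^2 - 7*(-8)^1 - 2 = (-192) + (56) + (-2) = -138; answer -138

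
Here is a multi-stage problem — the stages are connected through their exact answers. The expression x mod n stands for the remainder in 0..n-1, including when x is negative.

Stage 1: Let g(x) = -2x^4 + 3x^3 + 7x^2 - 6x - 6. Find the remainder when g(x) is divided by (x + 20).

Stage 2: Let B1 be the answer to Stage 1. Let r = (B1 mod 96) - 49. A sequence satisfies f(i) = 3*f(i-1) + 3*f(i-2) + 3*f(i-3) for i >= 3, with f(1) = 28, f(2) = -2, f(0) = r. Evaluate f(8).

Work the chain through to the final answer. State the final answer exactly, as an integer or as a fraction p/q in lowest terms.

-32607

Stage 1: remainder = value at the root: -2*(-20)^4 + 3*(-20)^3 + 7*(-20)^2 - 6*(-20)^1 - 6 = (-320000) + (-24000) + (2800) + (120) + (-6) = -341086; answer -341086
Stage 2: B1 = -341086; r = -47; f(3) = 3*(-2) + 3*(28) + 3*(-47) = -63; iterating: f(3)=-63, f(4)=-111, f(5)=-528, f(6)=-2106, f(7)=-8235, f(8)=-32607; answer -32607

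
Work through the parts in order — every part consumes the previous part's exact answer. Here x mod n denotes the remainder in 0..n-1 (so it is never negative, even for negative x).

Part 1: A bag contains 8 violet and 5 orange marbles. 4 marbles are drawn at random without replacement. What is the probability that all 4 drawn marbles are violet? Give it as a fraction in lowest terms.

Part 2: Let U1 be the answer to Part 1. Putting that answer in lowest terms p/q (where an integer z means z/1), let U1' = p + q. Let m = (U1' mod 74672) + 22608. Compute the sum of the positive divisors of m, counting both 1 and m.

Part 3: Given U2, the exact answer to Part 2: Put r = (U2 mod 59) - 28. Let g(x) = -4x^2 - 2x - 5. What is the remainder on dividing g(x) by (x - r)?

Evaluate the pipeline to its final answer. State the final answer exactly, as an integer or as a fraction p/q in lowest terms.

-2657

Part 1: total draws C(13,4) = 715; favorable C(8,4) = 70; P = 14/143; answer 14/143
Part 2: U1 = 14/143; threaded value p + q = 157; m = 22765; 22765 = 5 * 29 * 157; sigma = (1 + 5) * (1 + 29) * (1 + 157) = 6 * 30 * 158 = 28440; answer 28440
Part 3: U2 = 28440; r = -26; remainder = value at the root: -4*(-26)^2 - 2*(-26)^1 - 5 = (-2704) + (52) + (-5) = -2657; answer -2657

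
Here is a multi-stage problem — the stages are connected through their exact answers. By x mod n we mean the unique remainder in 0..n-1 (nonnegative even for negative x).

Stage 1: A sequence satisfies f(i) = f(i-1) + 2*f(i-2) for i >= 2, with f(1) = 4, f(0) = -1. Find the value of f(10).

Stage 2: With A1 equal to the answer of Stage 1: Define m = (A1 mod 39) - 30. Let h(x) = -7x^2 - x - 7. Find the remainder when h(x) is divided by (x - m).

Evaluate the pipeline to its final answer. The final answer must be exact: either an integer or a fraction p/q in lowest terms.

-3373

Stage 1: f(2) = 1*(4) + 2*(-1) = 2; iterating: f(2)=2, f(3)=10, f(4)=14, f(5)=34, f(6)=62, f(7)=130, f(8)=254, f(9)=514, f(10)=1022; answer 1022
Stage 2: A1 = 1022; m = -22; remainder = value at the root: -7*(-22)^2 - 1*(-22)^1 - 7 = (-3388) + (22) + (-7) = -3373; answer -3373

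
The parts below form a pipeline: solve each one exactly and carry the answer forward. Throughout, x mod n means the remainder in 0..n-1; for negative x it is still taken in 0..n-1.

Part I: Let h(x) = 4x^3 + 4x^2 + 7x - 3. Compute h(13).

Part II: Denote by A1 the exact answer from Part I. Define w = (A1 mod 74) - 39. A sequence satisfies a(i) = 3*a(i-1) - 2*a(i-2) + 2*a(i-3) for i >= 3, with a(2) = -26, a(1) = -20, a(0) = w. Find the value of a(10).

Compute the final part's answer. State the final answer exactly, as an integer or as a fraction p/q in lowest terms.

-74440

Part I: 4*(13)^3 + 4*(13)^2 + 7*(13)^1 - 3 = (8788) + (676) + (91) + (-3) = 9552; answer 9552
Part II: A1 = 9552; w = -33; a(3) = 3*(-26) - 2*(-20) + 2*(-33) = -104; iterating: a(3)=-104, a(4)=-300, a(5)=-744, a(6)=-1840, a(7)=-4632, a(8)=-11704, a(9)=-29528, a(10)=-74440; answer -74440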